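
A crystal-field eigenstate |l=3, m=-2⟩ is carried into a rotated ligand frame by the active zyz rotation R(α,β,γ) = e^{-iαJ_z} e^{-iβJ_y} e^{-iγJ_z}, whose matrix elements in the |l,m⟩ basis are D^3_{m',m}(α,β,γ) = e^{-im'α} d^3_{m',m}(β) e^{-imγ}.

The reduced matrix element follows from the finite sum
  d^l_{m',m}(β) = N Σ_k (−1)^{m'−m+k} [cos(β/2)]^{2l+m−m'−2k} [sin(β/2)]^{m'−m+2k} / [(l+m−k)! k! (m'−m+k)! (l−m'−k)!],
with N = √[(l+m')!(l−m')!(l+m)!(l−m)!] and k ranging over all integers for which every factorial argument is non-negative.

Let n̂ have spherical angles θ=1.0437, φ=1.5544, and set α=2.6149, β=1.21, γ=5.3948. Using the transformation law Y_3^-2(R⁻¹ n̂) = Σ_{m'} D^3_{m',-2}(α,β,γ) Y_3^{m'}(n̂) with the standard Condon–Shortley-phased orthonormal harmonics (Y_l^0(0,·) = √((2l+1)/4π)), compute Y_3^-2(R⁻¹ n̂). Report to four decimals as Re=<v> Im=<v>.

Need the full column D^3_{m',-2} for m'=−3..3 at α=2.6149, β=1.2100, γ=5.3948.
cos(β/2)=0.822502, sin(β/2)=0.568762
d^3_{-3,-2}: single k=1 term ⇒ +0.524435;  D = +0.512332-0.112018i
d^3_{-2,-2}: k∈[0..1] ⇒ +0.309615 -0.740252 = -0.430636;  D = +0.409920+0.131958i
d^3_{-1,-2}: k∈[0..1] ⇒ -0.677042 +0.647490 = -0.029552;  D = -0.019766-0.021969i
d^3_{0,-2}: k∈[0..1] ⇒ +0.810905 -0.387755 = +0.423150;  D = -0.086543-0.414206i
d^3_{1,-2}: k∈[0..1] ⇒ -0.647490 +0.154807 = -0.492683;  D = +0.155318-0.467561i
d^3_{2,-2}: k∈[0..1] ⇒ +0.353970 -0.033852 = +0.320118;  D = +0.239951-0.211895i
d^3_{3,-2}: single k=0 term ⇒ -0.119913;  D = +0.117601-0.023434i
Y_3^{m'}(θ=1.0437,φ=1.5544) and Σ D·Y over m':
  (+0.5123-0.1120i)·(-0.0132+0.2690i)  (+0.4099+0.1320i)·(-0.3838-0.0126i)  (-0.0198-0.0220i)·(+0.0012-0.0741i)  (-0.0865-0.4142i)·(-0.3257+0.0000i)  (+0.1553-0.4676i)·(-0.0012-0.0741i)  (+0.2400-0.2119i)·(-0.3838+0.0126i)  (+0.1176-0.0234i)·(+0.0132+0.2690i)
Y_3^-2(R⁻¹ n̂) = -0.222160+0.324572i

Re=-0.2222 Im=0.3246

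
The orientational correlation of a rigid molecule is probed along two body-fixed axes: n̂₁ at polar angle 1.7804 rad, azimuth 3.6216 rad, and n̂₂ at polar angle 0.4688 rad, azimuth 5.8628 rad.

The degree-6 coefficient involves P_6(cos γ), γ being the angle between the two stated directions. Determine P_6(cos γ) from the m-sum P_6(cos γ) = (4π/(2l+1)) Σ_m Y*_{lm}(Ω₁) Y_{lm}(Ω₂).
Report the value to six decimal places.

0.331441

Expand P_6 via completeness: Σ_{m} conj(Y_{6,m}) at Ω₁ times Y_{6,m} at Ω₂ —
  term(m=-6) = (0.001107, -0.001341)   from Y*(Ω₁)=(-0.408631, 0.109382), Y(Ω₂)=(-0.003346, 0.002385)
  term(m=-5) = (-0.001830, -0.008569)   from Y*(Ω₁)=(-0.229873, 0.210551), Y(Ω₂)=(-0.014237, 0.024236)
  term(m=-4) = (0.017670, 0.008754)   from Y*(Ω₁)=(0.058526, -0.160714), Y(Ω₂)=(-0.012742, 0.114586)
  term(m=-3) = (0.089304, -0.042088)   from Y*(Ω₁)=(-0.041740, -0.317357), Y(Ω₂)=(0.093983, 0.293759)
  term(m=-2) = (-0.010111, 0.043184)   from Y*(Ω₁)=(0.050494, 0.072126), Y(Ω₂)=(0.335939, 0.375366)
  term(m=-1) = (0.065956, 0.083182)   from Y*(Ω₁)=(0.279854, 0.145698), Y(Ω₂)=(0.307169, 0.137315)
  term(m=+0) = (0.018688, 0.000000)   from Y*(Ω₁)=(-0.065210, -0.000000), Y(Ω₂)=(-0.286578, 0.000000)
  term(m=+1) = (0.065956, -0.083182)   from Y*(Ω₁)=(-0.279854, 0.145698), Y(Ω₂)=(-0.307169, 0.137315)
  term(m=+2) = (-0.010111, -0.043184)   from Y*(Ω₁)=(0.050494, -0.072126), Y(Ω₂)=(0.335939, -0.375366)
  term(m=+3) = (0.089304, 0.042088)   from Y*(Ω₁)=(0.041740, -0.317357), Y(Ω₂)=(-0.093983, 0.293759)
  term(m=+4) = (0.017670, -0.008754)   from Y*(Ω₁)=(0.058526, 0.160714), Y(Ω₂)=(-0.012742, -0.114586)
  term(m=+5) = (-0.001830, 0.008569)   from Y*(Ω₁)=(0.229873, 0.210551), Y(Ω₂)=(0.014237, 0.024236)
  term(m=+6) = (0.001107, 0.001341)   from Y*(Ω₁)=(-0.408631, -0.109382), Y(Ω₂)=(-0.003346, -0.002385)
Total Σ_m = (0.342878, -0.000000). Multiply by 0.966644: (0.331441, -0.000000). P_6(cos γ) = 0.331441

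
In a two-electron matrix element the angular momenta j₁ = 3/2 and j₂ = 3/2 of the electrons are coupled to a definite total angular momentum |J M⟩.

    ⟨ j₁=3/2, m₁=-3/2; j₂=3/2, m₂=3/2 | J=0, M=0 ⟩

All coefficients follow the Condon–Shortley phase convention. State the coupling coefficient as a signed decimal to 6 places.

-0.500000  (= −√(1/4))

j₁+j₂−J=3  J+j₁−j₂=0  J−j₁+j₂=0  j₁+j₂+J+1=4
(j₁±m₁, j₂±m₂, J±M) = (0,3,3,0,0,0)
P² = 9
sum k=3..3:
  [3] −1/6 = -1/6
S = -1/6
C² = P²·S² = 1/4 ; C = -0.500000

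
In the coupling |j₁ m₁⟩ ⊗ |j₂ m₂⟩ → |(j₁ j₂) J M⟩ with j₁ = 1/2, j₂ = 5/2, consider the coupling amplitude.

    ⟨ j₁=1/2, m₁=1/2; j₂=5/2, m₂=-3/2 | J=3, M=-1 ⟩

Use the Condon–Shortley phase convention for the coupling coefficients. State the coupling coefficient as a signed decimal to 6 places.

+√(1/3) = +0.577350

√[7·0!1!5!/7! · 1!0!1!4!2!4!] = √(192)
  +(−1)^0/∏(0,0,0,1,1,4)! = 1/24  (running 1/24)
⟨..|..⟩ = √(192)·(1/24) = +0.577350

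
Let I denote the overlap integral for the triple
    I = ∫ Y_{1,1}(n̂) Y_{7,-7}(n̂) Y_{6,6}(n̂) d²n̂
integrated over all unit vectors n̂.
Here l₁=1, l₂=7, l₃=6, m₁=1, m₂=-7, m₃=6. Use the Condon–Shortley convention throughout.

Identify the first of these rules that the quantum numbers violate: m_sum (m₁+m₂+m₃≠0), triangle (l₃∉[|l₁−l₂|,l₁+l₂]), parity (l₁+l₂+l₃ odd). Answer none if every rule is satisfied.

none

azimuthal sum: 1 − 7 + 6 = 0  ✓
6 ≤ 6 ≤ 8 (triangle on l)  ✓
L = 1 + 7 + 6 = 14 (even)  ✓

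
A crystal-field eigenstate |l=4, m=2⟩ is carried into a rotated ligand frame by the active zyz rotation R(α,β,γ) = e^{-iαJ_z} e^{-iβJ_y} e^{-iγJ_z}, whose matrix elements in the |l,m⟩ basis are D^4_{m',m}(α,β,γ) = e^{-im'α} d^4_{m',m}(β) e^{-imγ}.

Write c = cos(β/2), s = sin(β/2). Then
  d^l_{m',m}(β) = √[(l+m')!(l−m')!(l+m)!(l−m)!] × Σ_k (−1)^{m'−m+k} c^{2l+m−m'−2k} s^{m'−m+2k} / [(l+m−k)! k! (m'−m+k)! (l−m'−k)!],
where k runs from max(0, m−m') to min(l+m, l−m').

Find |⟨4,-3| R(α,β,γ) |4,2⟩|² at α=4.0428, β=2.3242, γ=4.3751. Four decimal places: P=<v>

P=0.1269

First d^4_{-3,2}(β=2.3242), then the phase factors e^{-i(-3)α} and e^{-i(2)γ}:
With c≡cos(β/2)=0.397413 and s≡sin(β/2)=0.917640, N=[1·5040·720·2]^{1/2}=2693.993318
The bounds max(0,m−m')=5 and min(l+m,l−m')=6 give 2 terms
  k=5: (−1)^0·2693.9933/(240)·0.3974^3·0.9176^5 = +0.458431
  k=6: (−1)^1·2693.9933/(720)·0.3974^1·0.9176^7 = -0.814727
d^4_{-3,2}(2.3242) = +0.458431 -0.814727 = -0.356296
|D^4_{-3,2}|² = |d^4_{-3,2}(β)|² = (-0.356296)² = 0.126947 (the z-rotation phases have unit modulus)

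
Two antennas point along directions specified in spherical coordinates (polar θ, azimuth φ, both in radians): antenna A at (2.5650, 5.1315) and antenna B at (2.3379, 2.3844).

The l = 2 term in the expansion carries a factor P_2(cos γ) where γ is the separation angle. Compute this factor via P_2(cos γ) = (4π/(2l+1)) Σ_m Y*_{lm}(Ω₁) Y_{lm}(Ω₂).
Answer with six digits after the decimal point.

-0.427725

Addition theorem: P_2(cos γ) = (4π/5) Σ_m Y*_{lm}(Ω₁) Y_{lm}(Ω₂), m = −2…2:
  [-2]  conj(Y_{2,-2})(Ω₁) = -0.07678 - 0.08535j ; Y_{2,-2}(Ω₂) = 0.01129 + 0.19988j ; Δ = 0.01619 - 0.01631j
  [-1]  conj(Y_{2,-1})(Ω₁) = -0.14368 + 0.32252j ; Y_{2,-1}(Ω₂) = 0.28054 + 0.26515j ; Δ = -0.12583 + 0.05238j
  [+0]  conj(Y_{2,0})(Ω₁) = 0.34957 + 0.00000j ; Y_{2,0}(Ω₂) = 0.14039 + 0.00000j ; Δ = 0.04908 + 0.00000j
  [+1]  conj(Y_{2,1})(Ω₁) = 0.14368 + 0.32252j ; Y_{2,1}(Ω₂) = -0.28054 + 0.26515j ; Δ = -0.12583 - 0.05238j
  [+2]  conj(Y_{2,2})(Ω₁) = -0.07678 + 0.08535j ; Y_{2,2}(Ω₂) = 0.01129 - 0.19988j ; Δ = 0.01619 + 0.01631j
Total Σ_m = -0.17019 + 0.00000j. Multiply by 2.513274: -0.42773 + 0.00000j. P_2(cos γ) = -0.427725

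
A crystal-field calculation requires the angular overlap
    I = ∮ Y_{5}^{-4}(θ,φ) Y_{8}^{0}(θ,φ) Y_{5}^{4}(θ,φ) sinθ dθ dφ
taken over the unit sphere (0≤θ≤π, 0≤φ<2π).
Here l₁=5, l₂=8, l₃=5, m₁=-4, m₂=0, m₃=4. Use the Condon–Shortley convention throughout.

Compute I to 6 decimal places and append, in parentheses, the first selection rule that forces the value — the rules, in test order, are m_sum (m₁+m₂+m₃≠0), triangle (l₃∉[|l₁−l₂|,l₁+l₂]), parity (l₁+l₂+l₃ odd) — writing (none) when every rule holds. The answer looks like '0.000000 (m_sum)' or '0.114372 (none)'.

m-sum 0 ✓  L=18 even ✓  3≤5≤13 ✓
Π(2lᵢ+1) = 11×17×11 = 2057
triangle coeff Δ(5,8,5) = 1/37413090
Σ_t [3,5]: t=3:−1/1036800 t=4:+1/331776 t=5:−1/1036800 = 1/921600
(3j)²=490/46189 [(5 8 5; 0 0 0)], sign=-1
Σ_t [7,8]: t=7:−1/50803200 t=8:+1/1625702400 = -31/1625702400
(3j)²=961/461890 [(5 8 5; -4 0 4)], sign=+1
⇒ 4πI² = 47089/1037153
I = (-1)√(47089/1037153/(4π)) = -0.06010815
No selection rule forces the value: the integral is nonzero (none).

-0.060108 (none)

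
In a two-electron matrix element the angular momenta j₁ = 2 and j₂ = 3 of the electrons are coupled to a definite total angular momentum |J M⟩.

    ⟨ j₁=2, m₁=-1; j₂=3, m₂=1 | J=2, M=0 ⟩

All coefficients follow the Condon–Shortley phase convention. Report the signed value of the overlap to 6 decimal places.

triangle: 3!*1!*3!/8! = 36/40320
(j±m)!: 1!*3!*4!*2!*2!*2! = 1152
prefactor² = (2J+1)*Δ*N² = 36/7
  k=2: +1/(2!*1!*1!*2!*0!*1!) = 1/4
  k=3: −1/(3!*0!*0!*1!*1!*2!) = -1/12
Σ = 1/6  ⇒  CG² = 36/7*(1/6)² = 1/7
CG = +√(1/7) = +0.377964

+√(1/7) = +0.377964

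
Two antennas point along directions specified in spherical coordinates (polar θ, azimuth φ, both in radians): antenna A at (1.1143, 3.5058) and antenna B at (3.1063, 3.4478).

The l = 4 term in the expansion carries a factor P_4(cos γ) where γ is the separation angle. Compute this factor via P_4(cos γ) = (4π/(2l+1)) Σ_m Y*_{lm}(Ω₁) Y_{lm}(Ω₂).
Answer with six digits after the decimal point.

-0.129715

Addition theorem: P_4(cos γ) = (4π/9) Σ_m Y*_{lm}(Ω₁) Y_{lm}(Ω₂), m = −4…4:
  m=-4: Y*=0.03267 + 0.28540j  Y=0.00000 - 0.00000j  product 0.00000 + 0.00000j
  m=-3: Y*=-0.18361 - 0.35426j  Y=0.00003 - 0.00004j  product -0.00002 - 0.00000j
  m=-2: Y*=0.07244 + 0.06462j  Y=0.00204 - 0.00143j  product 0.00024 + 0.00003j
  m=-1: Y*=0.28682 + 0.10934j  Y=0.06349 - 0.02007j  product 0.02040 + 0.00118j
  m=+0: Y*=-0.15951 + 0.00000j  Y=0.84102 + 0.00000j  product -0.13415 + 0.00000j
  m=+1: Y*=-0.28682 + 0.10934j  Y=-0.06349 - 0.02007j  product 0.02040 - 0.00118j
  m=+2: Y*=0.07244 - 0.06462j  Y=0.00204 + 0.00143j  product 0.00024 - 0.00003j
  m=+3: Y*=0.18361 - 0.35426j  Y=-0.00003 - 0.00004j  product -0.00002 + 0.00000j
  m=+4: Y*=0.03267 - 0.28540j  Y=0.00000 + 0.00000j  product 0.00000 - 0.00000j
Σ over m = -0.09290 - 0.00000j; ×(4π/9) → -0.12971 - 0.00000j. Real part: -0.129715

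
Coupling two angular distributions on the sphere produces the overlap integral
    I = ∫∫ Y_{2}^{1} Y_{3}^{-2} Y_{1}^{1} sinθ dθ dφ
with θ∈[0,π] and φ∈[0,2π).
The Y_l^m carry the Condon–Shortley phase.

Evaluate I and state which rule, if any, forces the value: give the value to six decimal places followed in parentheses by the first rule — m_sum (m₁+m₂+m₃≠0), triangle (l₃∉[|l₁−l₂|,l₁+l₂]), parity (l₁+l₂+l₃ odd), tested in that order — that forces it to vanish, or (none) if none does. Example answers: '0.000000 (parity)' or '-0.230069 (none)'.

0.261169 (none)

Checks pass: Σm=0; 6 even; l₃=1∈[1,5].
(2·2+1)(2·3+1)(2·1+1) = 105
Δ: 4! 0! 2! / 7! → 1/105
sum: t=2:+1/4 = 1/4
3j²(2 3 1; 0 0 0) = Δ·Π!·Σ² = 3/35  (sign -1)
sum: t=1:−1/12 = -1/12
3j²(2 3 1; 1 -2 1) = Δ·Π!·Σ² = 2/21  (sign -1)
combine: 4πI² = 105·3/35·2/21 = 6/7
take √, sign +1: I = 0.26116903
No selection rule forces the value: the integral is nonzero (none).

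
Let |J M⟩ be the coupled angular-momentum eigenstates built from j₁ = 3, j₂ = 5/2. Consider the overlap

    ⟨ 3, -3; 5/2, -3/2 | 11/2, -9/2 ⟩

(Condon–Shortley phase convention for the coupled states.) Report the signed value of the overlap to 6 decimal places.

+0.674200

triangle: 0!×6!×5!/12! = 86400/479001600
(j±m)!: 0!×6!×1!×4!×1!×10! = 62705664000
prefactor² = (2J+1)×Δ×N² = 1492992000/11
  k=0: +1/(0!×0!×6!×1!×0!×4!) = 1/17280
Σ = 1/17280  ⇒  CG² = 1492992000/11×(1/17280)² = 5/11
CG = +√(5/11) = +0.674200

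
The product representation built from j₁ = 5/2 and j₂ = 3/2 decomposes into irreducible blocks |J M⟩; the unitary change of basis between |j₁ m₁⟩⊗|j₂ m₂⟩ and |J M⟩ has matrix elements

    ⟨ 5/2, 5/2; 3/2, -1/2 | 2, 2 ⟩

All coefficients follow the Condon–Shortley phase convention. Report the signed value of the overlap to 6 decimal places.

+√(10/21) ≈ +0.690066

j₁+j₂−J=2  J+j₁−j₂=3  J−j₁+j₂=1  j₁+j₂+J+1=7
(j₁±m₁, j₂±m₂, J±M) = (5,0,1,2,4,0)
P² = 480/7
sum k=0..0:
  [0] +1/12 = 1/12
S = 1/12
C² = P²·S² = 10/21 ; C = +0.690066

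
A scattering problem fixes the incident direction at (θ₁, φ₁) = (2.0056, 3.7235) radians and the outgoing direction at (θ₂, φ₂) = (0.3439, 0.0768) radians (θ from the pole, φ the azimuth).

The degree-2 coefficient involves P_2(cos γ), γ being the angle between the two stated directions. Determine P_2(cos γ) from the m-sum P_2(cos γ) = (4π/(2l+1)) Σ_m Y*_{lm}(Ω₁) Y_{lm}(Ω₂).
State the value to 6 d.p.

0.161685

Expand P_2 via completeness: Σ_{m} conj(Y_{2,m}) at Ω₁ times Y_{2,m} at Ω₂ —
  [-2]  conj(Y_{2,-2})(Ω₁) = (0.125772, 0.291782) ; Y_{2,-2}(Ω₂) = (0.043394, -0.006718) ; Δ = (0.007418, 0.011817)
  [-1]  conj(Y_{2,-1})(Ω₁) = (0.246567, 0.162216) ; Y_{2,-1}(Ω₂) = (0.244499, -0.018815) ; Δ = (0.063337, 0.035023)
  [+0]  conj(Y_{2,0})(Ω₁) = (-0.147505, -0.000000) ; Y_{2,0}(Ω₂) = (0.523224, 0.000000) ; Δ = (-0.077178, -0.000000)
  [+1]  conj(Y_{2,1})(Ω₁) = (-0.246567, 0.162216) ; Y_{2,1}(Ω₂) = (-0.244499, -0.018815) ; Δ = (0.063337, -0.035023)
  [+2]  conj(Y_{2,2})(Ω₁) = (0.125772, -0.291782) ; Y_{2,2}(Ω₂) = (0.043394, 0.006718) ; Δ = (0.007418, -0.011817)
Σ over m = (0.064332, 0.000000); ×(4π/5) → (0.161685, 0.000000). Real part: 0.161685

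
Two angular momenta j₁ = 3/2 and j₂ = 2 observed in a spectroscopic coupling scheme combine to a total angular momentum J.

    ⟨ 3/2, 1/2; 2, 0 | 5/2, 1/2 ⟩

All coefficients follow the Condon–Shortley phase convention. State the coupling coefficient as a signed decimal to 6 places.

√[6·1!2!3!/7! · 2!1!2!2!3!2!] = √(48/35)
  +(−1)^0/∏(0,1,1,2,1,1)! = 1/2  (running 1/2)
  +(−1)^1/∏(1,0,0,1,2,2)! = -1/4  (running 1/4)
⟨..|..⟩ = √(48/35)·(1/4) = +0.292770

+√(3/35) ≈ +0.292770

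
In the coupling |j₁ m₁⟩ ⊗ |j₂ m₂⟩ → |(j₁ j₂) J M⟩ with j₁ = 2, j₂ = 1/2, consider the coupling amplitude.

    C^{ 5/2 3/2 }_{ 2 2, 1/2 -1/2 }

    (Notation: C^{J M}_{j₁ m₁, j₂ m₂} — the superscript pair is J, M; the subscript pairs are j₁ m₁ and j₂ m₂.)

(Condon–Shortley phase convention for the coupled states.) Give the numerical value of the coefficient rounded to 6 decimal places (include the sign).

+√(1/5) = +0.447214

j₁+j₂−J=0  J+j₁−j₂=4  J−j₁+j₂=1  j₁+j₂+J+1=6
(j₁±m₁, j₂±m₂, J±M) = (4,0,0,1,4,1)
P² = 576/5
sum k=0..0:
  [0] +1/24 = 1/24
S = 1/24
C² = P²·S² = 1/5 ; C = +0.447214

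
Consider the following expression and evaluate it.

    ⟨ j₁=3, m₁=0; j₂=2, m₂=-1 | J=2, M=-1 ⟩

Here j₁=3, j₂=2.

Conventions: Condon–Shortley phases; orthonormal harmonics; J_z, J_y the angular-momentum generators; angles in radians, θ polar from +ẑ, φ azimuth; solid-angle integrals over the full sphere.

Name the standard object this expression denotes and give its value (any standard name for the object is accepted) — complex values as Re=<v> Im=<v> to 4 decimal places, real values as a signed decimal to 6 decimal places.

Clebsch–Gordan coefficient, −√(2/7) ≈ -0.534522

This is a Clebsch–Gordan (vector-coupling) coefficient.
triangle: 3!*3!*1!/8! = 36/40320
(j±m)!: 3!*3!*1!*3!*1!*3! = 1296
prefactor² = (2J+1)*Δ*N² = 81/14
  k=0: +1/(0!*3!*3!*1!*0!*0!) = 1/36
  k=1: −1/(1!*2!*2!*0!*1!*1!) = -1/4
Σ = -2/9  ⇒  CG² = 81/14*(-2/9)² = 2/7
CG = −√(2/7) = -0.534522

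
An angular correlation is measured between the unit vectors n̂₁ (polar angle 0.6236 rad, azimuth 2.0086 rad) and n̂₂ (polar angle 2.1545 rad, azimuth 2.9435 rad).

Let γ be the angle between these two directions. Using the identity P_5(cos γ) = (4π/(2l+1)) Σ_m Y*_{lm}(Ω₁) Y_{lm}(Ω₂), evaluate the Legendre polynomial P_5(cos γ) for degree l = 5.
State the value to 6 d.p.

Term-by-term m-sum for l=5 (normalisation 4π/11 = 1.142397):
  m=-5: Y*=-0.025685-0.018268i  Y=-0.102945-0.157013i  product -0.000224+0.005913i
  m=-4: Y*=-0.024862+0.136305i  Y=-0.275344-0.279211i  product +0.044903-0.030589i
  m=-3: Y*=+0.328501-0.086469i  Y=-0.288692-0.195089i  product -0.111705-0.039124i
  m=-2: Y*=-0.293588-0.351983i  Y=+0.053280+0.022287i  product -0.007798-0.025297i
  m=-1: Y*=-0.070868+0.151395i  Y=+0.344545+0.069159i  product -0.034887+0.047261i
  m=+0: Y*=-0.357958-0.000000i  Y=+0.028957+0.000000i  product -0.010365-0.000000i
  m=+1: Y*=+0.070868+0.151395i  Y=-0.344545+0.069159i  product -0.034887-0.047261i
  m=+2: Y*=-0.293588+0.351983i  Y=+0.053280-0.022287i  product -0.007798+0.025297i
  m=+3: Y*=-0.328501-0.086469i  Y=+0.288692-0.195089i  product -0.111705+0.039124i
  m=+4: Y*=-0.024862-0.136305i  Y=-0.275344+0.279211i  product +0.044903+0.030589i
  m=+5: Y*=+0.025685-0.018268i  Y=+0.102945-0.157013i  product -0.000224-0.005913i
Σ over m = -0.229787-0.000000i; ×(4π/11) → -0.262508-0.000000i. Real part: -0.262508

-0.262508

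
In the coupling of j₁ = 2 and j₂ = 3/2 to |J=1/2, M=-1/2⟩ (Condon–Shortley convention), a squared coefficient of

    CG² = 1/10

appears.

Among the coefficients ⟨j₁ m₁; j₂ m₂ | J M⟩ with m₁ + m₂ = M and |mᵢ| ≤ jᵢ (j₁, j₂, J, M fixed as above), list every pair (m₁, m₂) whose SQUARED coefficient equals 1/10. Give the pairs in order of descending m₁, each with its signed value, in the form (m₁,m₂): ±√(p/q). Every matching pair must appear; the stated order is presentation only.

Admissible pairs with m₁+m₂ = M = -1/2: (-2,3/2), (-1,1/2), (0,-1/2), (1,-3/2)
  (m₁,m₂)=(1,-3/2): CG² = 1/10, CG = +√(1/10)   ← matches the target
  (m₁,m₂)=(0,-1/2): CG² = 1/5, CG = −√(1/5)
  (m₁,m₂)=(-1,1/2): CG² = 3/10, CG = +√(3/10)
  (m₁,m₂)=(-2,3/2): CG² = 2/5, CG = −√(2/5)
Pairs with CG² = 1/10: (1,-3/2): +√(1/10)

(1,-3/2): +√(1/10)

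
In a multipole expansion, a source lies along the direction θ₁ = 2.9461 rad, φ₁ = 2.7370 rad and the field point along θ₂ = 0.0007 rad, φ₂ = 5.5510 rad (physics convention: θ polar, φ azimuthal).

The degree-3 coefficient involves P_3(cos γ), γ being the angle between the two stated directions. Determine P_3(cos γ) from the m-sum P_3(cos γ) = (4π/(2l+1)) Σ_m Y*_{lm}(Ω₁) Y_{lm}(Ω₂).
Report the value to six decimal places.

Expand P_3 via completeness: Σ_{m} conj(Y_{3,m}) at Ω₁ times Y_{3,m} at Ω₂ —
  m=-3: (-0.001069+0.002865i) × (-0.000000+0.000000i) = -0.000000-0.000000i  (running Σ = -0.000000-0.000000i)
  m=-2: (-0.026105+0.027377i) × (+0.000000+0.000000i) = -0.000000-0.000000i  (running Σ = -0.000000-0.000000i)
  m=-1: (-0.219949+0.094186i) × (+0.000673+0.000605i) = -0.000205-0.000070i  (running Σ = -0.000205-0.000070i)
  m=0: (-0.663072-0.000000i) × (+0.746352+0.000000i) = -0.494885-0.000000i  (running Σ = -0.495090-0.000070i)
  m=1: (+0.219949+0.094186i) × (-0.000673+0.000605i) = -0.000205+0.000070i  (running Σ = -0.495295-0.000000i)
  m=2: (-0.026105-0.027377i) × (+0.000000-0.000000i) = -0.000000+0.000000i  (running Σ = -0.495295-0.000000i)
  m=3: (+0.001069+0.002865i) × (+0.000000+0.000000i) = -0.000000+0.000000i  (running Σ = -0.495295-0.000000i)
Total Σ_m = -0.495295-0.000000i. Multiply by 1.795196: -0.889151-0.000000i. P_3(cos γ) = -0.889151

-0.889151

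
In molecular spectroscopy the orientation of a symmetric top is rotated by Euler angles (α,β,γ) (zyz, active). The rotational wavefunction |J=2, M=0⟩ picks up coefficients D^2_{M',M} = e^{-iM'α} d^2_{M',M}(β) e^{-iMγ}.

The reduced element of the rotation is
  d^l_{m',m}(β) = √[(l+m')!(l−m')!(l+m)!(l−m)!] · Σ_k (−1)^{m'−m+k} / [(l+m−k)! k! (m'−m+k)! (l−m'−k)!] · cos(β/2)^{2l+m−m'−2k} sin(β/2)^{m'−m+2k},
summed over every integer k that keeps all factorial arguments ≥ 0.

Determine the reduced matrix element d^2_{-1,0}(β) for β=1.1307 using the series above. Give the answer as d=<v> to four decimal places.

d=0.4721

d^2_{-1,0}(β=1.1307) via the finite sum:
With c≡cos(β/2)=0.844401 and s≡sin(β/2)=0.535711, N=[1·6·2·2]^{1/2}=4.898979
k∈{1,2} keeps every argument non-negative
  k=1: (−1)^0·4.8990/(2)·0.8444^3·0.5357^1 = +0.790047
  k=2: (−1)^1·4.8990/(2)·0.8444^1·0.5357^3 = -0.317993
d^2_{-1,0}(1.1307) = +0.790047 -0.317993 = +0.472054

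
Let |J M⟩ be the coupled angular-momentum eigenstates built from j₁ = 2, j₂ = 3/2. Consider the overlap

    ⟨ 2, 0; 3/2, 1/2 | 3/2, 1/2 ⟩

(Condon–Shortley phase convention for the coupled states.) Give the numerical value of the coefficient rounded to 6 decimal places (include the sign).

-0.447214  (= −√(1/5))

j₁+j₂−J=2  J+j₁−j₂=2  J−j₁+j₂=1  j₁+j₂+J+1=6
(j₁±m₁, j₂±m₂, J±M) = (2,2,2,1,2,1)
P² = 16/45
sum k=1..2:
  [1] −1/1 = -1
  [2] +1/4 = 1/4
S = -3/4
C² = P²·S² = 1/5 ; C = -0.447214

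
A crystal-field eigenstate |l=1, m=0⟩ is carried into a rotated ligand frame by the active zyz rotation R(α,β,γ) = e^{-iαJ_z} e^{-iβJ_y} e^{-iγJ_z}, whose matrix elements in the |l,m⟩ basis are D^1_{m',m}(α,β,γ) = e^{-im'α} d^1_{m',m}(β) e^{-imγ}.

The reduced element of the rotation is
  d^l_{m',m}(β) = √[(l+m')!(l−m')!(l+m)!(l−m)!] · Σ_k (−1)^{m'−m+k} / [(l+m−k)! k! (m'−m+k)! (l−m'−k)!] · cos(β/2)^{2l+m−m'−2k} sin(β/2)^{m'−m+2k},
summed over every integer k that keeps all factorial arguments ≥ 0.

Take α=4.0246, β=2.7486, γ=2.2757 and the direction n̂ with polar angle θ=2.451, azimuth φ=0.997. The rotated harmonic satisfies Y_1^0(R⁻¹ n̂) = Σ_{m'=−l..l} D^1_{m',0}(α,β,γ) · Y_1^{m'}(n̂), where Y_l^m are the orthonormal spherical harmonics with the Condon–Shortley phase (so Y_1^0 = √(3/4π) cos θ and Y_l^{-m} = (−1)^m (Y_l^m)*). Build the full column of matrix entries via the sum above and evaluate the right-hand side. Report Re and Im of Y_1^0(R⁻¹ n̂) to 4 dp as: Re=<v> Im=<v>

Re=0.2295 Im=0.0000

Need the full column D^1_{m',0} for m'=−1..1 at α=4.0246, β=2.7486, γ=2.2757.
cos(β/2)=0.195234, sin(β/2)=0.980757
d^1_{-1,0}: single k=1 term ⇒ +0.270790;  D = -0.171906-0.209226i
d^1_{0,0}: k∈[0..1] ⇒ +0.038116 -0.961884 = -0.923767;  D = -0.923767+0.000000i
d^1_{1,0}: single k=0 term ⇒ -0.270790;  D = +0.171906-0.209226i
Y_1^{m'}(θ=2.451,φ=0.997) and Σ D·Y over m':
  (-0.1719-0.2092i)·(+0.1195-0.1848i)  (-0.9238+0.0000i)·(-0.3766+0.0000i)  (+0.1719-0.2092i)·(-0.1195-0.1848i)
Y_1^0(R⁻¹ n̂) = +0.229519+0.000000i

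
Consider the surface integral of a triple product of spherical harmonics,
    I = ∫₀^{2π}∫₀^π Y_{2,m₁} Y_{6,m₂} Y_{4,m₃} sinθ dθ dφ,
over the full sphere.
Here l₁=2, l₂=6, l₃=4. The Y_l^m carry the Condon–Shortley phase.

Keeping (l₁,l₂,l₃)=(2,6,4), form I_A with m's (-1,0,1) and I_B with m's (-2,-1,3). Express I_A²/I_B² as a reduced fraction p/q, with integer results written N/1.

Shared (l₁,l₂,l₃)=(2,6,4): N and (l;000)² cancel in I_A²/I_B².
A: Δ = 4!·0!·8!/13! = 1/6435; Racah Σ t=3..3: t=3:−1/4320 = -1/4320; ⇒ 3j(2 6 4; -1 0 1)² = 8/429, sgn +1
B: Δ = 4!·0!·8!/13! = 1/6435; Racah Σ t=4..4: t=4:+1/120960 = 1/120960; ⇒ 3j(2 6 4; -2 -1 3)² = 1/1287, sgn -1
I_A²/I_B² = (8/429)/(1/1287) = 24/1

24/1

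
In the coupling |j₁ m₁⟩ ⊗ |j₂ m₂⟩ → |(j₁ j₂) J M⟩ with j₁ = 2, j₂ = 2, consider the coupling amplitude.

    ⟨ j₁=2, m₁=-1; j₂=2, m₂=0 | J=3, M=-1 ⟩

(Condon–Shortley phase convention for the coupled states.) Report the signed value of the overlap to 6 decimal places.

triangle: 1!×3!×3!/8! = 36/40320
(j±m)!: 1!×3!×2!×2!×2!×4! = 1152
prefactor² = (2J+1)×Δ×N² = 36/5
  k=0: +1/(0!×1!×3!×2!×0!×1!) = 1/12
  k=1: −1/(1!×0!×2!×1!×1!×2!) = -1/4
Σ = -1/6  ⇒  CG² = 36/5×(-1/6)² = 1/5
CG = −√(1/5) = -0.447214

-0.447214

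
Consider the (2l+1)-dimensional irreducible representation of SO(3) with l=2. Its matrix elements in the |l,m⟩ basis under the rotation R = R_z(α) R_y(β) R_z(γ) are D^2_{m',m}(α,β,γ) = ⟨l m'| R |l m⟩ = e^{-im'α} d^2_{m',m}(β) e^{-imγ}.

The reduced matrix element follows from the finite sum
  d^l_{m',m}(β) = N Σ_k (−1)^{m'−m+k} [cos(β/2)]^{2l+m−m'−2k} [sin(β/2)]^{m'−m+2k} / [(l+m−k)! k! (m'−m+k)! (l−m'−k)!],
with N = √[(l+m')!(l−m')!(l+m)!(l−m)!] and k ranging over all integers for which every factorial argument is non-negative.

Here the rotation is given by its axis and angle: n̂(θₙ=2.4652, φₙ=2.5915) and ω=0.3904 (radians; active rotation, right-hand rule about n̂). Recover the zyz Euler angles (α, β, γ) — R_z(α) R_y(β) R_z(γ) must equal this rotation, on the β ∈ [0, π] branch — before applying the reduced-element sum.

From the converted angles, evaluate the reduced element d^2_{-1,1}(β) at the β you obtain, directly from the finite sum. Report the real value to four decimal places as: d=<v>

d=0.0434

Axis–angle → zyz. n̂ = (sinθₙcosφₙ, sinθₙsinφₙ, cosθₙ) = (-0.533636, +0.327243, -0.779836), ω = 0.3904.
R = I cosω + sinω [n̂]ₓ + (1−cosω) n̂n̂ᵀ gives
  R = [+0.946184, +0.283633, +0.155847; -0.309913, +0.932815, +0.183878; -0.093223, -0.222282, +0.970516]
β = atan2(√(R₁₃²+R₂₃²), R₃₃) = 0.243436; α = atan2(R₂₃, R₁₃) mod 2π = 0.867721; γ = atan2(R₃₂, −R₃₁) mod 2π = 5.109499
d^2_{-1,1}(β=0.2434) via the finite sum:
With c≡cos(β/2)=0.992602 and s≡sin(β/2)=0.121418, N=[1·6·6·1]^{1/2}=6.000000
Admissible k: 2..3 (factorial args all ≥0)
  k=2: (−1)^0·6.0000/(2)·0.9926^2·0.1214^2 = +0.043575
  k=3: (−1)^1·6.0000/(6)·0.9926^0·0.1214^4 = -0.000217
d^2_{-1,1}(0.2434) = +0.043575 -0.000217 = +0.043357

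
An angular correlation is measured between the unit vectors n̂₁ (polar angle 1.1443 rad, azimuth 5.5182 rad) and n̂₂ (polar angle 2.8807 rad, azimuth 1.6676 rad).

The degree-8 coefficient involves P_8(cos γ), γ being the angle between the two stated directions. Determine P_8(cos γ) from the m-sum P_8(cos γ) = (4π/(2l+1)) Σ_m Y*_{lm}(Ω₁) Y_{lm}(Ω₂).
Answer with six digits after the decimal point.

0.154387

Expand P_8 via completeness: Σ_{m} conj(Y_{8,m}) at Ω₁ times Y_{8,m} at Ω₂ —
  m=-8: (0.24004 + 0.03955j) × (0.00001 - 0.00001j) = 0.00000 - 0.00000j  (running Σ = 0.00000 - 0.00000j)
  m=-7: (0.26495 + 0.35400j) × (-0.00009 - 0.00012j) = 0.00002 - 0.00006j  (running Σ = 0.00002 - 0.00007j)
  m=-6: (-0.04104 + 0.33337j) × (-0.00121 + 0.00079j) = -0.00021 - 0.00043j  (running Σ = -0.00020 - 0.00050j)
  m=-5: (0.07065 - 0.05752j) × (0.00459 + 0.00874j) = 0.00083 + 0.00035j  (running Σ = 0.00063 - 0.00015j)
  m=-4: (0.35808 + 0.02930j) × (0.04627 - 0.01887j) = 0.01712 - 0.00540j  (running Σ = 0.01775 - 0.00555j)
  m=-3: (0.05551 + 0.06276j) × (-0.05272 - 0.17641j) = 0.00815 - 0.01310j  (running Σ = 0.02590 - 0.01865j)
  m=-2: (0.01283 - 0.31417j) × (-0.45308 + 0.08883j) = 0.02209 + 0.14348j  (running Σ = 0.04799 + 0.12483j)
  m=-1: (0.10797 - 0.10365j) × (0.06263 + 0.64497j) = 0.07361 + 0.06315j  (running Σ = 0.12161 + 0.18798j)
  m=0: (-0.29401 + 0.00000j) × (0.11685 + 0.00000j) = -0.03436 + 0.00000j  (running Σ = 0.08725 + 0.18798j)
  m=1: (-0.10797 - 0.10365j) × (-0.06263 + 0.64497j) = 0.07361 - 0.06315j  (running Σ = 0.16086 + 0.12483j)
  m=2: (0.01283 + 0.31417j) × (-0.45308 - 0.08883j) = 0.02209 - 0.14348j  (running Σ = 0.18296 - 0.01865j)
  m=3: (-0.05551 + 0.06276j) × (0.05272 - 0.17641j) = 0.00815 + 0.01310j  (running Σ = 0.19110 - 0.00555j)
  m=4: (0.35808 - 0.02930j) × (0.04627 + 0.01887j) = 0.01712 + 0.00540j  (running Σ = 0.20823 - 0.00015j)
  m=5: (-0.07065 - 0.05752j) × (-0.00459 + 0.00874j) = 0.00083 - 0.00035j  (running Σ = 0.20905 - 0.00050j)
  m=6: (-0.04104 - 0.33337j) × (-0.00121 - 0.00079j) = -0.00021 + 0.00043j  (running Σ = 0.20884 - 0.00007j)
  m=7: (-0.26495 + 0.35400j) × (0.00009 - 0.00012j) = 0.00002 + 0.00006j  (running Σ = 0.20886 - 0.00000j)
  m=8: (0.24004 - 0.03955j) × (0.00001 + 0.00001j) = 0.00000 + 0.00000j  (running Σ = 0.20886 - 0.00000j)
Accumulated sum 0.20886 - 0.00000j; after 4π/(2l+1) scaling, 0.15439 - 0.00000j ⇒ P_8 = 0.154387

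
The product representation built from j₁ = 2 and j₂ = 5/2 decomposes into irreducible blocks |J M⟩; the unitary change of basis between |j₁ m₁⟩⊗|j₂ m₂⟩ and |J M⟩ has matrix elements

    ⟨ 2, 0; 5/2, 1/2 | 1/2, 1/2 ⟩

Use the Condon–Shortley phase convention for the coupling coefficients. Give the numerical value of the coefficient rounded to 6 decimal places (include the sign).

+√(1/5) = +0.447214

j₁+j₂−J=4  J+j₁−j₂=0  J−j₁+j₂=1  j₁+j₂+J+1=6
(j₁±m₁, j₂±m₂, J±M) = (2,2,3,2,1,0)
P² = 16/5
sum k=2..2:
  [2] +1/4 = 1/4
S = 1/4
C² = P²·S² = 1/5 ; C = +0.447214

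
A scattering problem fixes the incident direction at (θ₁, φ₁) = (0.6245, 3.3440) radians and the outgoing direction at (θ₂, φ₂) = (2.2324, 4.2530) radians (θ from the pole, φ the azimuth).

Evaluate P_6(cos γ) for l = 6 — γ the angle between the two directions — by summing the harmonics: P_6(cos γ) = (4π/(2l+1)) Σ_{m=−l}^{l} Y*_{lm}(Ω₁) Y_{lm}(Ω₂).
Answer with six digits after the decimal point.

Expand P_6 via completeness: Σ_{m} conj(Y_{6,m}) at Ω₁ times Y_{6,m} at Ω₂ —
  m=-6: Y*=(0.006733, 0.018089)  Y=(0.108007, -0.043799)  product (0.001520, 0.001659)
  m=-5: Y*=(-0.049180, -0.078661)  Y=(0.235076, 0.208749)  product (0.004859, -0.028758)
  m=-4: Y*=(0.179457, 0.188372)  Y=(-0.114892, 0.420429)  product (-0.099815, 0.053807)
  m=-3: Y*=(-0.367758, -0.255515)  Y=(-0.222289, 0.043357)  product (0.092827, 0.040853)
  m=-2: Y*=(0.352807, 0.151171)  Y=(0.134414, 0.176075)  product (0.020805, 0.082440)
  m=-1: Y*=(0.086211, 0.017692)  Y=(-0.143639, 0.290363)  product (-0.017520, 0.022491)
  m=+0: Y*=(-0.412264, -0.000000)  Y=(0.138331, 0.000000)  product (-0.057029, -0.000000)
  m=+1: Y*=(-0.086211, 0.017692)  Y=(0.143639, 0.290363)  product (-0.017520, -0.022491)
  m=+2: Y*=(0.352807, -0.151171)  Y=(0.134414, -0.176075)  product (0.020805, -0.082440)
  m=+3: Y*=(0.367758, -0.255515)  Y=(0.222289, 0.043357)  product (0.092827, -0.040853)
  m=+4: Y*=(0.179457, -0.188372)  Y=(-0.114892, -0.420429)  product (-0.099815, -0.053807)
  m=+5: Y*=(0.049180, -0.078661)  Y=(-0.235076, 0.208749)  product (0.004859, 0.028758)
  m=+6: Y*=(0.006733, -0.018089)  Y=(0.108007, 0.043799)  product (0.001520, -0.001659)
Accumulated sum (-0.051679, 0.000000); after 4π/(2l+1) scaling, (-0.049955, 0.000000) ⇒ P_6 = -0.049955

-0.049955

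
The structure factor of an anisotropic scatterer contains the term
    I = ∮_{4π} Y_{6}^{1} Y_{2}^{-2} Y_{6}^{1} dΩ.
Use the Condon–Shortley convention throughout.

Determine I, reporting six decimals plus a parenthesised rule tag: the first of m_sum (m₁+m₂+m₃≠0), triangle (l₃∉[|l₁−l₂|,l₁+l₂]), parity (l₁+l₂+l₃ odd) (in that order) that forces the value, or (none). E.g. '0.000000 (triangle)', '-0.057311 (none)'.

Rules hold: Σm=0, L=14 even, 4≤6≤8.
N = 13·5·13 = 845
Δ = 2!·10!·2!/15! = 1/90090
Racah Σ t=0..2: t=0:+1/69120 t=1:−1/14400 t=2:+1/69120 = -7/172800
⇒ 3j(6 2 6; 0 0 0)² = 14/715, sgn -1
Racah Σ t=0..0: t=0:+1/57600 = 1/57600
⇒ 3j(6 2 6; 1 -2 1)² = 21/715, sgn -1
4πI² = N·(3j₀)²·(3jₘ)² = 294/605
I = +1·√(0.48595/4π) = 0.19664868
No selection rule forces the value: the integral is nonzero (none).

0.196649 (none)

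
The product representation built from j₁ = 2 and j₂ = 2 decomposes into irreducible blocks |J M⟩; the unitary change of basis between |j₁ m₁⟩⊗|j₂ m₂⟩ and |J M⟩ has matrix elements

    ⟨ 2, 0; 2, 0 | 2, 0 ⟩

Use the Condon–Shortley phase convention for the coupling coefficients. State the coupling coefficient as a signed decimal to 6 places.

triangle: 2!×2!×2!/7! = 8/5040
(j±m)!: 2!×2!×2!×2!×2!×2! = 64
prefactor² = (2J+1)×Δ×N² = 32/63
  k=0: +1/(0!×2!×2!×2!×0!×0!) = 1/8
  k=1: −1/(1!×1!×1!×1!×1!×1!) = -1
  k=2: +1/(2!×0!×0!×0!×2!×2!) = 1/8
Σ = -3/4  ⇒  CG² = 32/63×(-3/4)² = 2/7
CG = −√(2/7) = -0.534522

-0.534522  (= −√(2/7))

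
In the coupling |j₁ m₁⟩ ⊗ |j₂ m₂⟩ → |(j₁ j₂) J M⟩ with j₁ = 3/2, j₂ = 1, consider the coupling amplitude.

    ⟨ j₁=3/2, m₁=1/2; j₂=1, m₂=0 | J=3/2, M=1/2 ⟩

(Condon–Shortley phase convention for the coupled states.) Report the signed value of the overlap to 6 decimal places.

triangle: 1!*2!*1!/5! = 2/120
(j±m)!: 2!*1!*1!*1!*2!*1! = 4
prefactor² = (2J+1)*Δ*N² = 4/15
  k=0: +1/(0!*1!*1!*1!*1!*0!) = 1
  k=1: −1/(1!*0!*0!*0!*2!*1!) = -1/2
Σ = 1/2  ⇒  CG² = 4/15*(1/2)² = 1/15
CG = +√(1/15) = +0.258199

+0.258199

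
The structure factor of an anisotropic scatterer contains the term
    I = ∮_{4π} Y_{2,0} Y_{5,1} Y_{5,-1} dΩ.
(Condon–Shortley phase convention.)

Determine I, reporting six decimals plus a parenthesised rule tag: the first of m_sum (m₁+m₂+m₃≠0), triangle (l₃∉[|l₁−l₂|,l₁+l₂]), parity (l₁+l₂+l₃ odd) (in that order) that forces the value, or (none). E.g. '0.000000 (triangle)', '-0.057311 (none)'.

-0.145565 (none)

m-sum 0 ✓  L=12 even ✓  3≤5≤7 ✓
Π(2lᵢ+1) = 5×11×11 = 605
triangle coeff Δ(2,5,5) = 1/38610
Σ_t [0,2]: t=0:+1/2880 t=1:−1/576 t=2:+1/2880 = -1/960
(3j)²=10/429 [(2 5 5; 0 0 0)], sign=+1
Σ_t [0,2]: t=0:+1/5760 t=1:−1/720 t=2:+1/2304 = -1/1280
(3j)²=27/1430 [(2 5 5; 0 1 -1)], sign=-1
⇒ 4πI² = 45/169
I = (-1)√(45/169/(4π)) = -0.14556534
No selection rule forces the value: the integral is nonzero (none).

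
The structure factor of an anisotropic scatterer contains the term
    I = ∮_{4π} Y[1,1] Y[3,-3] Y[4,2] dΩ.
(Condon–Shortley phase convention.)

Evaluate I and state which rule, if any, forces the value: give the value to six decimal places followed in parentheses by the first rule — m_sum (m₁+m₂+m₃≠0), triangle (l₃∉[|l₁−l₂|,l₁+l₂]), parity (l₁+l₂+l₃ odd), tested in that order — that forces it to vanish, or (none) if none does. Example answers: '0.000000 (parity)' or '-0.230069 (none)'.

0.061558 (none)

Rules hold: Σm=0, L=8 even, 2≤4≤4.
N = 3·7·9 = 189
Δ = 0!·2!·6!/9! = 1/252
Racah Σ t=0..0: t=0:+1/36 = 1/36
⇒ 3j(1 3 4; 0 0 0)² = 4/63, sgn +1
Racah Σ t=0..0: t=0:+1/1440 = 1/1440
⇒ 3j(1 3 4; 1 -3 2)² = 1/252, sgn +1
4πI² = N·(3j₀)²·(3jₘ)² = 1/21
I = +1·√(0.047619/4π) = 0.06155813
No selection rule forces the value: the integral is nonzero (none).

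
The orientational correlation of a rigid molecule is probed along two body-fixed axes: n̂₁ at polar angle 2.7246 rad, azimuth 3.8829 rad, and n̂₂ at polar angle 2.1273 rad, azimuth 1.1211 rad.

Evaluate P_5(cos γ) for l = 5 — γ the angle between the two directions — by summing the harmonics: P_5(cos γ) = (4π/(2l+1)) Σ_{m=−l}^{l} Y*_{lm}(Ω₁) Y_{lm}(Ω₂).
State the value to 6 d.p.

Term-by-term m-sum for l=5 (normalisation 4π/11 = 1.142397):
  term(m=-5) = +0.000334+0.000981i   from Y*(Ω₁)=+0.004272+0.002708i, Y(Ω₂)=+0.159590+0.128445i
  term(m=-4) = +0.000751-0.014532i   from Y*(Ω₁)=+0.035548-0.006335i, Y(Ω₂)=+0.091086-0.392573i
  term(m=-3) = -0.020065+0.043588i   from Y*(Ω₁)=+0.091111-0.119077i, Y(Ω₂)=-0.312205+0.070375i
  term(m=-2) = -0.029230+0.027758i   from Y*(Ω₁)=-0.033754-0.381788i, Y(Ω₂)=-0.065426-0.082345i
  term(m=-1) = +0.165456-0.066045i   from Y*(Ω₁)=-0.380041-0.347924i, Y(Ω₂)=-0.150297+0.311380i
  term(m=+0) = +0.001256+0.000000i   from Y*(Ω₁)=-0.054449-0.000000i, Y(Ω₂)=-0.023066+0.000000i
  term(m=+1) = +0.165456+0.066045i   from Y*(Ω₁)=+0.380041-0.347924i, Y(Ω₂)=+0.150297+0.311380i
  term(m=+2) = -0.029230-0.027758i   from Y*(Ω₁)=-0.033754+0.381788i, Y(Ω₂)=-0.065426+0.082345i
  term(m=+3) = -0.020065-0.043588i   from Y*(Ω₁)=-0.091111-0.119077i, Y(Ω₂)=+0.312205+0.070375i
  term(m=+4) = +0.000751+0.014532i   from Y*(Ω₁)=+0.035548+0.006335i, Y(Ω₂)=+0.091086+0.392573i
  term(m=+5) = +0.000334-0.000981i   from Y*(Ω₁)=-0.004272+0.002708i, Y(Ω₂)=-0.159590+0.128445i
Total Σ_m = +0.235747+0.000000i. Multiply by 1.142397: +0.269316+0.000000i. P_5(cos γ) = 0.269316

0.269316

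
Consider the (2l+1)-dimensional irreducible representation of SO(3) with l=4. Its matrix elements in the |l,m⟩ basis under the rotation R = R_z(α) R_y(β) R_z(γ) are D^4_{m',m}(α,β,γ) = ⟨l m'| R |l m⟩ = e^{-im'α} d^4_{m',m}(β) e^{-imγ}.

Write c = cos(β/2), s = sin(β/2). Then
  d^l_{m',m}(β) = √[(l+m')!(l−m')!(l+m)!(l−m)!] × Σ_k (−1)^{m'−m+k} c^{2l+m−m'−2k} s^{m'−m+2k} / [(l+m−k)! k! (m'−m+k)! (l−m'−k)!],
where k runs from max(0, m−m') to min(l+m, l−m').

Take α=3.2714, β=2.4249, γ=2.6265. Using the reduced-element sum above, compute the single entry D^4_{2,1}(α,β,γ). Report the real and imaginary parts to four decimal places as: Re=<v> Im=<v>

Split into d^4_{2,1}(β=2.4249) × two z-phases.
Half-angle: c=0.350726, s=0.936478. N=√(720·2·120·6)=1018.233765
Admissible k: 0..2 (factorial args all ≥0)
  k=0: (−1)^1·1018.2338/(240)·0.3507^7·0.9365^1 = -0.002594
  k=1: (−1)^2·1018.2338/(48)·0.3507^5·0.9365^3 = +0.092457
  k=2: (−1)^3·1018.2338/(72)·0.3507^3·0.9365^5 = -0.439448
d^4_{2,1}(2.4249) = -0.002594 +0.092457 -0.439448 = -0.349585
Phases: e^{-i·(2)·3.2714}=+0.966489-0.256708i, e^{-i·(1)·2.6265}=-0.870247-0.492615i ⇒ D=+0.338238+0.088343i

Re=0.3382 Im=0.0883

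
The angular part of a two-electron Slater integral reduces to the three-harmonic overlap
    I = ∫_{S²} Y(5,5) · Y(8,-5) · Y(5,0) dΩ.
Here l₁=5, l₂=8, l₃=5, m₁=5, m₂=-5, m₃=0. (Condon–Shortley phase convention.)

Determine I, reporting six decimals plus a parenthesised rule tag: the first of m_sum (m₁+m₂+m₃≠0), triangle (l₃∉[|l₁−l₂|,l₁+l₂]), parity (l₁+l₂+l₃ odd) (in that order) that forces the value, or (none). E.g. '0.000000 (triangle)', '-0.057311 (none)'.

0.163955 (none)

Checks pass: Σm=0; 18 even; l₃=5∈[3,13].
(2·5+1)(2·8+1)(2·5+1) = 2057
Δ: 8! 2! 8! / 19! → 1/37413090
sum: t=3:−1/1036800 t=4:+1/331776 t=5:−1/1036800 = 1/921600
3j²(5 8 5; 0 0 0) = Δ·Π!·Σ² = 490/46189  (sign -1)
sum: t=0:+1/58060800 = 1/58060800
3j²(5 8 5; 5 -5 0) = Δ·Π!·Σ² = 5/323  (sign -1)
combine: 4πI² = 2057·490/46189·5/323 = 26950/79781
take √, sign +1: I = 0.16395502
No selection rule forces the value: the integral is nonzero (none).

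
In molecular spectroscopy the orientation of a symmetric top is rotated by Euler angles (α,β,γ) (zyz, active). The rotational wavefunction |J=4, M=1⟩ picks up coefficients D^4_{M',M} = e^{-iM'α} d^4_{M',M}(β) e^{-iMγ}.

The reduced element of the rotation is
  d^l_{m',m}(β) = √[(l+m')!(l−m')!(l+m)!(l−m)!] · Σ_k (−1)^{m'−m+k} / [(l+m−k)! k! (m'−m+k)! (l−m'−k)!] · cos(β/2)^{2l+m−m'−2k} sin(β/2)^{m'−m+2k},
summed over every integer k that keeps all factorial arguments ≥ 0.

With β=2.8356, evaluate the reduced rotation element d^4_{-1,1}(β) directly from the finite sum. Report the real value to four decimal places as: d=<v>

d^4_{-1,1}(β=2.8356) via the finite sum:
With c≡cos(β/2)=0.152400 and s≡sin(β/2)=0.988319, N=[6·120·120·6]^{1/2}=720.000000
Admissible k: 2..5 (factorial args all ≥0)
  k=2: (−1)^0·720.0000/(72)·0.1524^6·0.9883^2 = +0.000122
  k=3: (−1)^1·720.0000/(24)·0.1524^4·0.9883^4 = -0.015440
  k=4: (−1)^2·720.0000/(48)·0.1524^2·0.9883^6 = +0.324672
  k=5: (−1)^3·720.0000/(720)·0.1524^0·0.9883^8 = -0.910284
d^4_{-1,1}(2.8356) = +0.000122 -0.015440 +0.324672 -0.910284 = -0.600930

d=-0.6009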